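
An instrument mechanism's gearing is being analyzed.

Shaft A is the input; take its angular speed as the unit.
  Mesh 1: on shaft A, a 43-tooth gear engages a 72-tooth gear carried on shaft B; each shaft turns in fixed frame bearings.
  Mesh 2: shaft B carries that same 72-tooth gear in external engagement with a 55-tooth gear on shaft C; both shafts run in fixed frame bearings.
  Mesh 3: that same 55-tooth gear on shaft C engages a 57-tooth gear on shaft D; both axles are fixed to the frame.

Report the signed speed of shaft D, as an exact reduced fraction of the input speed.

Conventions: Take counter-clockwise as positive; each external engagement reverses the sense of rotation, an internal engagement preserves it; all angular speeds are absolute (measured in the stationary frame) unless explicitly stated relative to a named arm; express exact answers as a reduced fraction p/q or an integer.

-43/57

3-mesh fixed-axis compound train (all bearings frame-fixed)
mesh 1 [43T→72T]: |ω|/ω_in = 1×43/72 = 43/72, sense flips to −
mesh 2 [72T→55T]: |ω|/ω_in = (43/72)×72/55 = 43/55, sense flips to +
mesh 3 [55T→57T]: |ω|/ω_in = (43/55)×55/57 = 43/57, sense flips to −
signed output speed (× input speed) = -43/57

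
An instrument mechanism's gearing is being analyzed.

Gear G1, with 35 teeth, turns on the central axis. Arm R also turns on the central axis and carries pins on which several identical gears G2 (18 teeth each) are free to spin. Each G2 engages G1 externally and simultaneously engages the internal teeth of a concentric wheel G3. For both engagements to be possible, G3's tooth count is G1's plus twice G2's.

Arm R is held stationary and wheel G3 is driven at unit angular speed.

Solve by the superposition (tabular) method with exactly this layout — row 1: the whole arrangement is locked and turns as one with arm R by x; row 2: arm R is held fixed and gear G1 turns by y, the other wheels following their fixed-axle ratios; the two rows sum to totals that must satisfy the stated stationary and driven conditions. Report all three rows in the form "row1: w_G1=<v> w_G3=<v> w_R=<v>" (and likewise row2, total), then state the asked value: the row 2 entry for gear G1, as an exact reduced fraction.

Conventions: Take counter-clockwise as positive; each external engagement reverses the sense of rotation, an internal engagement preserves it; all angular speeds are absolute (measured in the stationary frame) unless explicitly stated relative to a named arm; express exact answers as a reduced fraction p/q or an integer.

planetary set (35T centre, 18T on arm, 71T internal) — Willis relation
row 1 — lock + rotate with arm: ω_sun = ω_ring = ω_arm = x
superposition row 2 [arm held]: sun y, ring −(35/71)·y, arm 0
boundary: total ω_arm = x = 0 and total ω_ring = x − (35/71)·y = 1  ⇒  y = -71/35, x = 0
row 2 ring = −(35/71)·(-71/35) = 1
totals (row 1 + row 2): sun 0 + (-71/35) = -71/35, ring 0 + 1 = 1, arm 0 + 0 = 0
asked cell (row2, sun) = -71/35

row1: w_G1=0 w_G3=0 w_R=0
row2: w_G1=-71/35 w_G3=1 w_R=0
total: w_G1=-71/35 w_G3=1 w_R=0
asked value: -71/35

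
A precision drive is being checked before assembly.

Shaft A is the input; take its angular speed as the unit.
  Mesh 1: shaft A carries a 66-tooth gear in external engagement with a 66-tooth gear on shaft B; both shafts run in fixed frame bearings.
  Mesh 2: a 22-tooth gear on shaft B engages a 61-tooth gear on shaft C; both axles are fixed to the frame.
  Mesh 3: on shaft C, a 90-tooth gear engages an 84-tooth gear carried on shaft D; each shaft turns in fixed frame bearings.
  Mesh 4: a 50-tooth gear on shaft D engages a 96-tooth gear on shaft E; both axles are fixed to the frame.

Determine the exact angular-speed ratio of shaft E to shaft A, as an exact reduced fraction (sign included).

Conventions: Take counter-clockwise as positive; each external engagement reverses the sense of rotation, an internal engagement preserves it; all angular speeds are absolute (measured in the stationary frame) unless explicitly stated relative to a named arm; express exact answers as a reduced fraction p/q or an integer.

1375/6832

class = fixed-axis compound train [4 meshes; 4 ratios multiply, 4 sense flips]
mesh 1 [66T→66T]: running ratio 1, sense −
mesh 2 [22T→61T]: running ratio 22/61, sense +
mesh 3 [90T→84T]: running ratio 165/427, sense −
mesh 4 [50T→96T]: running ratio 1375/6832, sense +
ω_out/ω_in = 1375/6832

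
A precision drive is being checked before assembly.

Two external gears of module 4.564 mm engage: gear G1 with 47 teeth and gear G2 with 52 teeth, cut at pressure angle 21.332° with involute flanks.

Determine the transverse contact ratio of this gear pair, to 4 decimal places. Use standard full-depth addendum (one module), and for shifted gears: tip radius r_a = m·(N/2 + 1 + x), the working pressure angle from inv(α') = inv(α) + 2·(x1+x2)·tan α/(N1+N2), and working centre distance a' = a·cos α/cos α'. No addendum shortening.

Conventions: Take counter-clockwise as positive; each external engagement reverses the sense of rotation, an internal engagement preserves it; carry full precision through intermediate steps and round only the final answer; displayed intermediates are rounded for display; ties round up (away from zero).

1.6855

recognized (one external pair, fixed centres): single-mesh tooth geometry, m = 4.564, N1 = 47, N2 = 52
base radii: r_b1 = 99.905836, r_b2 = 110.534116
tip radii: r_a1 = 111.818000, r_a2 = 123.228000
no profile shift: α' = α, a' = a
action lengths: √(r_a1²−r_b1²) = 50.220405, √(r_a2²−r_b2²) = 54.473380
base pitch p_b = π·m·cos α = 13.355891
CR = (50.220405 + 54.473380 − 225.918000·sin 21.33200°)/13.355891 = 1.685492
contact ratio ≈ 1.6855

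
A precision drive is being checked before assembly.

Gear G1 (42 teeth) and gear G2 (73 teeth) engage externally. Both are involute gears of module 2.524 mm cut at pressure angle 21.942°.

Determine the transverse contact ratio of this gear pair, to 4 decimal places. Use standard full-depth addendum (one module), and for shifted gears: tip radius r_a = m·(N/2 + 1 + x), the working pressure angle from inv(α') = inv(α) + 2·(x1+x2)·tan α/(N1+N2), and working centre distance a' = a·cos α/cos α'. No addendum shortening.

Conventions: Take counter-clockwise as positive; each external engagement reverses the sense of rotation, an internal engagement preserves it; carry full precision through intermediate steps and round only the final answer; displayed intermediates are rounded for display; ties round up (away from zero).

single-mesh involute tooth geometry (42T engaging 73T at module 2.524)
base radii: r_b1 = 49.164528, r_b2 = 85.452631
tip radii: r_a1 = 55.528000, r_a2 = 94.650000
no profile shift: α' = α, a' = a
action lengths: √(r_a1²−r_b1²) = 25.811006, √(r_a2²−r_b2²) = 40.699758
base pitch p_b = π·m·cos α = 7.354996
CR = (25.811006 + 40.699758 − 145.130000·sin 21.94200°)/7.354996 = 1.669661
contact ratio ≈ 1.6697

1.6697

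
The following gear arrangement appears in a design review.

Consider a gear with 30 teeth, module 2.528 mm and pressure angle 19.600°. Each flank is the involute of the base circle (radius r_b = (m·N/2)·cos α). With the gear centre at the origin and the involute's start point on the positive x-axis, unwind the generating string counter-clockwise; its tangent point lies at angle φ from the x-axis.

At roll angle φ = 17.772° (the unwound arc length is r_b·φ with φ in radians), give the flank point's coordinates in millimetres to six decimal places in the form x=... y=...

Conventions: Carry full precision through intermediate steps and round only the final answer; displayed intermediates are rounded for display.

x=37.400179 y=0.351950

single-mesh involute tooth geometry (30T wheel at module 2.528)
pitch radius r_p = m·N/2 = 2.528·30/2 = 37.920000
base radius r_b = r_p·cos α = 37.920000·cos 19.600° = 35.722819
roll angle φ = 17.772° = 0.31017991 rad
x = r_b·(cos φ + φ·sin φ) = 37.400179
y = r_b·(sin φ − φ·cos φ) = 0.351950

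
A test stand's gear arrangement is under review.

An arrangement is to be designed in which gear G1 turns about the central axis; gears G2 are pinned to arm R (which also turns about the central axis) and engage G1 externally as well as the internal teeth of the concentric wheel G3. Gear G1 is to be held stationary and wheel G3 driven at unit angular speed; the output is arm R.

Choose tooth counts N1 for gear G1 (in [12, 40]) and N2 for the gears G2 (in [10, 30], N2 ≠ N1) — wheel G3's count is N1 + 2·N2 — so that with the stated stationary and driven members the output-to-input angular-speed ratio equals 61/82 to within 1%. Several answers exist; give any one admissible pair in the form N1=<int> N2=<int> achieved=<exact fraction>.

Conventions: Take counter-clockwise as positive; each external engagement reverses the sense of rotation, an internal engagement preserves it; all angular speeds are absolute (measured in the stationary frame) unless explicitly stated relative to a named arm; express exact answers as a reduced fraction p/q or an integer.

design class (target 61/82): planetary set
Willis with ω_sun = 0: ω_arm/ω_ring = N3/(N1+N3); set equal to 61/82  ⇒  N3/N1 = (61/82)/(1 − 61/82) = 61/21
N3 = N1 + 2·N2  ⇒  N2/N1 = (N3/N1 − 1)/2 = (61/21 − 1)/2 = 20/21
smallest multiple with N1 ≥ 12 and N2 ≥ 10: k = 1  ⇒  N1 = 1·21 = 21, N2 = 1·20 = 20 (N1 ≤ 40, N2 ≤ 30, N2 ≠ N1 ✓), N3 = 21 + 2·20 = 61
check: N3/(N1+N3) with N1 = 21, N3 = 61 gives 61/82; |achieved − target| = 0 ≤ 61/8200 ✓

N1=21 N2=20 achieved=61/82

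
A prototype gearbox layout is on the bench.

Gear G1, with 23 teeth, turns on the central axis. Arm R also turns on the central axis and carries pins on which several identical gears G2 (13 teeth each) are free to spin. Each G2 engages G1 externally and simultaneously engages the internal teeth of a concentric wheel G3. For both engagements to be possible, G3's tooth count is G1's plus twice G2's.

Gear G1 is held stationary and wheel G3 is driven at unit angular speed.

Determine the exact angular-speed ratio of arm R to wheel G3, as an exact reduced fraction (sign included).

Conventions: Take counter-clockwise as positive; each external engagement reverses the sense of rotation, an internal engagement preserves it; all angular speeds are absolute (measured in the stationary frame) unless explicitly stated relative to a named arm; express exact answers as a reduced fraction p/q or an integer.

topology: planetary set — G1 23T / G2 13T / G3 49T, arm = carrier (Willis)
ring teeth: 23 + 2·13 = 49
23(ω_sun−ω_arm) = −49(ω_ring−ω_arm),  ω_sun = 0, ω_ring = 1
23(0−ω_arm) = −49(1−ω_arm)  ⇒  72·ω_arm = 49  ⇒  ω_arm = 49/72
ω_out/ω_in = 49/72

49/72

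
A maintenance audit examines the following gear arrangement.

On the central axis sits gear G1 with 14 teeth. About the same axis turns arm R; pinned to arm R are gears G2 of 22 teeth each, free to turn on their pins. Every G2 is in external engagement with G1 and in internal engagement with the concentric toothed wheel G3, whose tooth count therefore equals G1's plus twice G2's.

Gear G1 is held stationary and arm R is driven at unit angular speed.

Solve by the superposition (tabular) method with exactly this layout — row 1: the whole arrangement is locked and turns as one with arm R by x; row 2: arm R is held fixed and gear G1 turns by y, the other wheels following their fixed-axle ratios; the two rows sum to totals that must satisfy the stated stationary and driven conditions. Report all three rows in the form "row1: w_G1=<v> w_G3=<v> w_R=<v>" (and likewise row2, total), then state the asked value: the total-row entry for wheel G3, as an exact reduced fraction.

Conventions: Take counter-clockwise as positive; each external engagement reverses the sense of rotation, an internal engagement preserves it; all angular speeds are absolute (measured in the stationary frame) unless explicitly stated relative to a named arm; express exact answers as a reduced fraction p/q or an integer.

class = planetary set [G3 = 14+2·22 = 58; Willis about the carrier]
row 1 (train locked, turned with arm): all members turn x
row 2: sun turns y, ring = −(14/58)·y, arm 0
boundary: total ω_sun = x + y = 0 and total ω_arm = x = 1  ⇒  y = -1, x = 1
row 2 ring = −(14/58)·(-1) = 7/29
totals (row 1 + row 2): sun 1 + (-1) = 0, ring 1 + 7/29 = 36/29, arm 1 + 0 = 1
asked cell (total, ring) = 36/29

row1: w_G1=1 w_G3=1 w_R=1
row2: w_G1=-1 w_G3=7/29 w_R=0
total: w_G1=0 w_G3=36/29 w_R=1
asked value: 36/29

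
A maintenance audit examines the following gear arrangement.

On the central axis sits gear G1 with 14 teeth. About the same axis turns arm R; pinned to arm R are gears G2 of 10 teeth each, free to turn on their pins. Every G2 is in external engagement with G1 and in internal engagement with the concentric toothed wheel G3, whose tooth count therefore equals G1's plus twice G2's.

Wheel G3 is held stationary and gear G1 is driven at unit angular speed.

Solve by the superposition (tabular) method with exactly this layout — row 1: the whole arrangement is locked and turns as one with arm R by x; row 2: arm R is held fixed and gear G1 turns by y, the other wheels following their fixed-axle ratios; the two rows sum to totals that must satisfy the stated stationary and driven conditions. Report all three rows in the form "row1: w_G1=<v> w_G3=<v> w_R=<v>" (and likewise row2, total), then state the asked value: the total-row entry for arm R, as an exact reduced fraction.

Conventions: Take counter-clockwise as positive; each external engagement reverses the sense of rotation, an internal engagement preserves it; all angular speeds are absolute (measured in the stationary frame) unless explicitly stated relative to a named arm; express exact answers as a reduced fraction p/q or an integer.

topology: planetary set — G1 14T / G2 10T / G3 34T, arm = carrier (Willis)
row 1 (train locked, turned with arm): all members turn x
row 2: sun turns y, ring = −(14/34)·y, arm 0
boundary: total ω_ring = x − (14/34)·y = 0 and total ω_sun = x + y = 1  ⇒  y = 17/24, x = 7/24
row 2 ring = −(14/34)·17/24 = -7/24
totals (row 1 + row 2): sun 7/24 + 17/24 = 1, ring 7/24 + (-7/24) = 0, arm 7/24 + 0 = 7/24
asked cell (total, arm) = 7/24

row1: w_G1=7/24 w_G3=7/24 w_R=7/24
row2: w_G1=17/24 w_G3=-7/24 w_R=0
total: w_G1=1 w_G3=0 w_R=7/24
asked value: 7/24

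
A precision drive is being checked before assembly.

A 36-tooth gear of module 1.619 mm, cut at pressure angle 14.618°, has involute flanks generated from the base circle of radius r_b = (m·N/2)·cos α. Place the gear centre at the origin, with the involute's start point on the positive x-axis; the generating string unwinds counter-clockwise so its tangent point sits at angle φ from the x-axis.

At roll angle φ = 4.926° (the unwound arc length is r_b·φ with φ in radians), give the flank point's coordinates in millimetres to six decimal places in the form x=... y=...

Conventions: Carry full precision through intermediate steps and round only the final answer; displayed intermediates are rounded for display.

x=28.302697 y=0.005969

class = single-mesh tooth geometry [base-circle involute, m = 1.619, 36T]
pitch radius r_p = m·N/2 = 1.619·36/2 = 29.142000
base radius r_b = r_p·cos α = 29.142000·cos 14.618° = 28.198672
roll angle φ = 4.926° = 0.08597492 rad
x = r_b·(cos φ + φ·sin φ) = 28.302697
y = r_b·(sin φ − φ·cos φ) = 0.005969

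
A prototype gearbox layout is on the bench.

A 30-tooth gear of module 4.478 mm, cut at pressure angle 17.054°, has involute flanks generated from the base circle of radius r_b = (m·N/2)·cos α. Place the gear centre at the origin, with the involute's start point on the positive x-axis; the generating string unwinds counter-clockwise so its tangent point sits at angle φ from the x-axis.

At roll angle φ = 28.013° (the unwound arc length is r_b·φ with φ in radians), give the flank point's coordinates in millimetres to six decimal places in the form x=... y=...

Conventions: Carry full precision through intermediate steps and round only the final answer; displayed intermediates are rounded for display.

recognized (one wheel, involute flank): single-mesh tooth geometry, m = 4.478, N = 30
pitch radius r_p = m·N/2 = 4.478·30/2 = 67.170000
base radius r_b = r_p·cos α = 67.170000·cos 17.054° = 64.216453
roll angle φ = 28.013° = 0.48891908 rad
x = r_b·(cos φ + φ·sin φ) = 71.439044
y = r_b·(sin φ − φ·cos φ) = 2.442412

x=71.439044 y=2.442412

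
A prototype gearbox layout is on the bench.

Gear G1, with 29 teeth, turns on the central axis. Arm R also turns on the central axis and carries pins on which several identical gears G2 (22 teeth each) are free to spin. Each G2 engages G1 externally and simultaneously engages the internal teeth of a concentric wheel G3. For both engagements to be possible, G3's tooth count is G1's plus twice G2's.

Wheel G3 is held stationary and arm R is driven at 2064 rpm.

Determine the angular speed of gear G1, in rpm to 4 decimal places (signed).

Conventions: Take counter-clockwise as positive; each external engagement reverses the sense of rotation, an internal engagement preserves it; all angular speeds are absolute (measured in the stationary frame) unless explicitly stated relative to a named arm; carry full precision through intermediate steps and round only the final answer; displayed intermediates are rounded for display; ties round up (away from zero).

+7259.5862 rpm

recognized (axles ride arm R): planetary set, 29/22/73 teeth
normalise by the input: solve with ω_arm = 1, then scale by 2064 rpm
ring teeth: 29 + 2·22 = 73
29(ω_sun−ω_arm) = −73(ω_ring−ω_arm),  ω_ring = 0, ω_arm = 1
ω_sun = 1 − (73/29)(0−1) = 102/29
scale: ω_sun = 102/29 × 2064 rpm = +7259.5862 rpm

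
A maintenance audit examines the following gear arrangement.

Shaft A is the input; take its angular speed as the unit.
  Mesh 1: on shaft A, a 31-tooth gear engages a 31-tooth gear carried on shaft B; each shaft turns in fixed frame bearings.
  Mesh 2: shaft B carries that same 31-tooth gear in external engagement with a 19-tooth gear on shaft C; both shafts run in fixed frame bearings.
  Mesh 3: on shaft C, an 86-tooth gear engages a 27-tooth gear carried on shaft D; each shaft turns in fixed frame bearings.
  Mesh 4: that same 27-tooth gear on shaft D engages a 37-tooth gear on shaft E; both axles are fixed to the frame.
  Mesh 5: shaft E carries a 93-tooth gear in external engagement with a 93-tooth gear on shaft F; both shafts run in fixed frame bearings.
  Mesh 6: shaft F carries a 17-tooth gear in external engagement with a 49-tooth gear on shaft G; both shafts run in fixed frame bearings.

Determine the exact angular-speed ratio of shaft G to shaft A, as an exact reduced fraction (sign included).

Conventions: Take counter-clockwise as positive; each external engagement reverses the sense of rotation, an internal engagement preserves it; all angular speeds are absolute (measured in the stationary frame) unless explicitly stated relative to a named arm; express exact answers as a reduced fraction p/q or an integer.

45322/34447

class = fixed-axis compound train [6 meshes; 6 ratios multiply, 6 sense flips]
mesh 1 [31T→31T]: running ratio 1, sense −
mesh 2 [31T→19T]: running ratio 31/19, sense +
mesh 3 [86T→27T]: running ratio 2666/513, sense −
mesh 4 [27T→37T]: running ratio 2666/703, sense +
mesh 5 [93T→93T]: running ratio 2666/703, sense −
mesh 6 [17T→49T]: running ratio 45322/34447, sense +
ω_out/ω_in = 45322/34447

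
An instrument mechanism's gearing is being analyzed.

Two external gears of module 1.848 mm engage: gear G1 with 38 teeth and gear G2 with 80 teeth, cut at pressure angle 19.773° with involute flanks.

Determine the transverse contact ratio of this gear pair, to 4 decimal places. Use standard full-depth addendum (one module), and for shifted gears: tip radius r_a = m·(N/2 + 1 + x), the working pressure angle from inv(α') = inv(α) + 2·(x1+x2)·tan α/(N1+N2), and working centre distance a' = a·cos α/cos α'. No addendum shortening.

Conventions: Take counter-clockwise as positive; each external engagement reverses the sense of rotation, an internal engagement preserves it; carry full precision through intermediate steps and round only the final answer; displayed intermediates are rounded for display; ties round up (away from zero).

1.7771

recognized (one external pair, fixed centres): single-mesh tooth geometry, m = 1.848, N1 = 38, N2 = 80
base radii: r_b1 = 33.041807, r_b2 = 69.561698
tip radii: r_a1 = 36.960000, r_a2 = 75.768000
no profile shift: α' = α, a' = a
action lengths: √(r_a1²−r_b1²) = 16.561419, √(r_a2²−r_b2²) = 30.032648
base pitch p_b = π·m·cos α = 5.463363
CR = (16.561419 + 30.032648 − 109.032000·sin 19.77300°)/5.463363 = 1.777136
contact ratio ≈ 1.7771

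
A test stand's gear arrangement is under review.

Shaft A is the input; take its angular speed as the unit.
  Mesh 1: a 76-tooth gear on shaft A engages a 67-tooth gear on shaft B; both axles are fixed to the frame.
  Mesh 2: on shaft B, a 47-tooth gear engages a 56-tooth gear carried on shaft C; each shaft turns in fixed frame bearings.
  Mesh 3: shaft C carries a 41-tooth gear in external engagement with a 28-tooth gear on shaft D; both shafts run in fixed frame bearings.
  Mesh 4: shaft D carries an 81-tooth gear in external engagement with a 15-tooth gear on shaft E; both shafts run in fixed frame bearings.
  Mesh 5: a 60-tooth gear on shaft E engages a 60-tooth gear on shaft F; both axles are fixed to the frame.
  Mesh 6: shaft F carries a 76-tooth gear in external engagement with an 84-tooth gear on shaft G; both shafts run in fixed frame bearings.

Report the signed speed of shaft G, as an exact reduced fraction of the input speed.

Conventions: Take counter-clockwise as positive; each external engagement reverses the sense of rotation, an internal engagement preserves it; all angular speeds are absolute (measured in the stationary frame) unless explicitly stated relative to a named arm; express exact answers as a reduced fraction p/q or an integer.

6260823/919240

6-mesh fixed-axis compound train (all bearings frame-fixed)
mesh 1 [76T→67T]: |ω|/ω_in = 1×76/67 = 76/67, sense flips to −
mesh 2 [47T→56T]: |ω|/ω_in = (76/67)×47/56 = 893/938, sense flips to +
mesh 3 [41T→28T]: |ω|/ω_in = (893/938)×41/28 = 36613/26264, sense flips to −
mesh 4 [81T→15T]: |ω|/ω_in = (36613/26264)×81/15 = 988551/131320, sense flips to +
mesh 5 [60T→60T]: |ω|/ω_in = (988551/131320)×60/60 = 988551/131320, sense flips to −
mesh 6 [76T→84T]: |ω|/ω_in = (988551/131320)×76/84 = 6260823/919240, sense flips to +
signed output speed (× input speed) = 6260823/919240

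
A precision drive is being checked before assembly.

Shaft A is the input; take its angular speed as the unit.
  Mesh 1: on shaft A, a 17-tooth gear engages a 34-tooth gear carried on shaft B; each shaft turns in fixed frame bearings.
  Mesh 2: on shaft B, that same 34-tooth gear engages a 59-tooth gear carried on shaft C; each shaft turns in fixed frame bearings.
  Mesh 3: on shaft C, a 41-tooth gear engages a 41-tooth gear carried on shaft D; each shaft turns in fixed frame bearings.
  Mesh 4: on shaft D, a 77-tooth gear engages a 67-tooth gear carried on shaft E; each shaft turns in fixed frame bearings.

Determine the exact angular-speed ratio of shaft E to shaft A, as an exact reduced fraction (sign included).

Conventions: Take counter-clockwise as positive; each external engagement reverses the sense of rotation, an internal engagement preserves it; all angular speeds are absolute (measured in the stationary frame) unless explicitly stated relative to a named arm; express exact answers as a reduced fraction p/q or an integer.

class = fixed-axis compound train [4 meshes; 4 ratios multiply, 4 sense flips]
mesh 1 [17T→34T]: running ratio 1/2, sense −
mesh 2 [34T→59T]: running ratio 17/59, sense +
mesh 3 [41T→41T]: running ratio 17/59, sense −
mesh 4 [77T→67T]: running ratio 1309/3953, sense +
ω_out/ω_in = 1309/3953

1309/3953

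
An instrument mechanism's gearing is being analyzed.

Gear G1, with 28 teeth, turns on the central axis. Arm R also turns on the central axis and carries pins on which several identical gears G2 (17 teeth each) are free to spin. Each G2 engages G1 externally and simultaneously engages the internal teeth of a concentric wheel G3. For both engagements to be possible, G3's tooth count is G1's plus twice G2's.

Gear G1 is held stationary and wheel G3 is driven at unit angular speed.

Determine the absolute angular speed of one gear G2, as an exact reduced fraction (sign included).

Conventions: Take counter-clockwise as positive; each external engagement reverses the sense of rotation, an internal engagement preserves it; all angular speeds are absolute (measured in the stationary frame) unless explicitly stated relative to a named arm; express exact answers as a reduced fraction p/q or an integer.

31/17

recognized (axles ride arm R): planetary set, 28/17/62 teeth
ring teeth: 28 + 2·17 = 62
28(ω_sun−ω_arm) = −62(ω_ring−ω_arm),  ω_sun = 0, ω_ring = 1
28(0−ω_arm) = −62(1−ω_arm)  ⇒  90·ω_arm = 62  ⇒  ω_arm = 31/45
sun–planet mesh: 28·(0−31/45) = −17·(ω_p−ω_arm)  ⇒  ω_p−ω_arm = 868/765
ω_p = 31/45 + 868/765 = 31/17
exact speed ratio = 31/17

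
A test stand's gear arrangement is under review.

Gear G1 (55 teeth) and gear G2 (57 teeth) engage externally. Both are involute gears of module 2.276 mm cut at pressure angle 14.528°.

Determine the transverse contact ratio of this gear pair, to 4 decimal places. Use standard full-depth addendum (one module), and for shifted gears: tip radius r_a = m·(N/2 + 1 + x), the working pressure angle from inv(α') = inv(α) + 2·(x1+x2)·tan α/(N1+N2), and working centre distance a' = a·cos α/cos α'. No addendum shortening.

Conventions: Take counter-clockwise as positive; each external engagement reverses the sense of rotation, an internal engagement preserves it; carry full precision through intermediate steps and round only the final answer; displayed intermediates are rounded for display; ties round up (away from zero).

topology: single-mesh involute geometry — m = 2.276, 55T/57T pair
base radii: r_b1 = 60.588695, r_b2 = 62.791920
tip radii: r_a1 = 64.866000, r_a2 = 67.142000
no profile shift: α' = α, a' = a
action lengths: √(r_a1²−r_b1²) = 23.164800, √(r_a2²−r_b2²) = 23.774417
base pitch p_b = π·m·cos α = 6.921636
CR = (23.164800 + 23.774417 − 127.456000·sin 14.52800°)/6.921636 = 2.162275
contact ratio ≈ 2.1623

2.1623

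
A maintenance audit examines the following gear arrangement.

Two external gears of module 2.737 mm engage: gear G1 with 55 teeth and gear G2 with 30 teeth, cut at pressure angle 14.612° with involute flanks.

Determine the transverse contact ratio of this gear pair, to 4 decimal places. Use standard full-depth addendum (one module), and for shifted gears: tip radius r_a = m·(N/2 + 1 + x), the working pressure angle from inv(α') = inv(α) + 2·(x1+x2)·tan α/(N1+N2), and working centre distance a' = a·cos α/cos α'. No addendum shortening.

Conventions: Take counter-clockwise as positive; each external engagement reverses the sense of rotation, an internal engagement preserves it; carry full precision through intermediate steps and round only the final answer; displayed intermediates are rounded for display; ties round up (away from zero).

topology: single-mesh involute geometry — m = 2.737, 55T/30T pair
base radii: r_b1 = 72.833075, r_b2 = 39.727132
tip radii: r_a1 = 78.004500, r_a2 = 43.792000
no profile shift: α' = α, a' = a
action lengths: √(r_a1²−r_b1²) = 27.929290, √(r_a2²−r_b2²) = 18.425370
base pitch p_b = π·m·cos α = 8.320431
CR = (27.929290 + 18.425370 − 116.322500·sin 14.61200°)/8.320431 = 2.044335
contact ratio ≈ 2.0443

2.0443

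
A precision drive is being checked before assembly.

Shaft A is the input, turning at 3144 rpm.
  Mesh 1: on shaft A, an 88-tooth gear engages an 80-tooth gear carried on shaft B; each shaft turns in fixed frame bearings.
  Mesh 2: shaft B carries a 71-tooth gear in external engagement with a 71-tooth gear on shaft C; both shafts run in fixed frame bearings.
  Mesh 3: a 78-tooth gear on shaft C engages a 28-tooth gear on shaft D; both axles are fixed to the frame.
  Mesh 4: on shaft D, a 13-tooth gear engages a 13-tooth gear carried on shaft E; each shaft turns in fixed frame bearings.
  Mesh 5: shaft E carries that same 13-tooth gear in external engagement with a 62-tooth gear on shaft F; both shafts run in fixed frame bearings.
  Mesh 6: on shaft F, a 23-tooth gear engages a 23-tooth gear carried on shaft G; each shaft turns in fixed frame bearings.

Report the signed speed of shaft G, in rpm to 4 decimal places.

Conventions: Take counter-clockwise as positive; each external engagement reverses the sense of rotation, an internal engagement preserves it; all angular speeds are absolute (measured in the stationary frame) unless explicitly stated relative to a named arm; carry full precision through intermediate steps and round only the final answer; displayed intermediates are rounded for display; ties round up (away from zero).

+2020.0562 rpm

recognized (7 fixed axles, 6 meshes): fixed-axis compound train
mesh 1 [88T→80T]: ω = 3144.0000×88/80 = 3458.4000 rpm, sense flips to −
mesh 2 [71T→71T]: ω = 3458.4000×71/71 = 3458.4000 rpm, sense flips to +
mesh 3 [78T→28T]: ω = 3458.4000×78/28 = 9634.1143 rpm, sense flips to −
mesh 4 [13T→13T]: ω = 9634.1143×13/13 = 9634.1143 rpm, sense flips to +
mesh 5 [13T→62T]: ω = 9634.1143×13/62 = 2020.0562 rpm, sense flips to −
mesh 6 [23T→23T]: ω = 2020.0562×23/23 = 2020.0562 rpm, sense flips to +
signed output speed = +2020.0562 rpm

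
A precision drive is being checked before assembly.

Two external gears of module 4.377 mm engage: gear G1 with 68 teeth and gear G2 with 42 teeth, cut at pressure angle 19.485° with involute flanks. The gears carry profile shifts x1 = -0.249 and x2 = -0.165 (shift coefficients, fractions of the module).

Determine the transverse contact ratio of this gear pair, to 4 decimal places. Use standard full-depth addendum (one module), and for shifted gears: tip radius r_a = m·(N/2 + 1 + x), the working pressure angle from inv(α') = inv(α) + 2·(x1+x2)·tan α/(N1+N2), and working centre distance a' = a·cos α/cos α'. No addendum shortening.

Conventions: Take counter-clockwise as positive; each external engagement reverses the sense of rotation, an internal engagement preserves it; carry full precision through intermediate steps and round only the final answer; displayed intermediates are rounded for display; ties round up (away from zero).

1.8961

topology: single-mesh involute geometry — m = 4.377, 68T/42T pair
base radii: r_b1 = 140.295022, r_b2 = 86.652808
tip radii: r_a1 = 152.105127, r_a2 = 95.571795
inv(α') = inv(19.485°) + 2·(-0.249-0.165)·tan α/(68+42) = 0.01108324  ⇒  α' = 18.17340°
a' = a·cos α / cos α' = 240.7350·cos 19.485°/cos 18.17340° = 238.863043
action lengths: √(r_a1²−r_b1²) = 58.764585, √(r_a2²−r_b2²) = 40.314500
base pitch p_b = π·m·cos α = 12.963230
CR = (58.764585 + 40.314500 − 238.863043·sin 18.17340°)/12.963230 = 1.896069
contact ratio ≈ 1.8961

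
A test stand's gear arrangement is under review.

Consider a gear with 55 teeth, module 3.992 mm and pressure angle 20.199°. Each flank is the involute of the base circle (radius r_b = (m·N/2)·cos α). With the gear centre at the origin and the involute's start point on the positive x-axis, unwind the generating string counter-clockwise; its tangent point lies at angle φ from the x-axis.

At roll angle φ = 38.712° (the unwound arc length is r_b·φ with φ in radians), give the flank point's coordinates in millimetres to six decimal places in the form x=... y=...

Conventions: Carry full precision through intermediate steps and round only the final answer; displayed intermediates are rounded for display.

class = single-mesh tooth geometry [base-circle involute, m = 3.992, 55T]
pitch radius r_p = m·N/2 = 3.992·55/2 = 109.780000
base radius r_b = r_p·cos α = 109.780000·cos 20.199° = 103.028426
roll angle φ = 38.712° = 0.67565186 rad
x = r_b·(cos φ + φ·sin φ) = 123.928384
y = r_b·(sin φ − φ·cos φ) = 10.116910

x=123.928384 y=10.116910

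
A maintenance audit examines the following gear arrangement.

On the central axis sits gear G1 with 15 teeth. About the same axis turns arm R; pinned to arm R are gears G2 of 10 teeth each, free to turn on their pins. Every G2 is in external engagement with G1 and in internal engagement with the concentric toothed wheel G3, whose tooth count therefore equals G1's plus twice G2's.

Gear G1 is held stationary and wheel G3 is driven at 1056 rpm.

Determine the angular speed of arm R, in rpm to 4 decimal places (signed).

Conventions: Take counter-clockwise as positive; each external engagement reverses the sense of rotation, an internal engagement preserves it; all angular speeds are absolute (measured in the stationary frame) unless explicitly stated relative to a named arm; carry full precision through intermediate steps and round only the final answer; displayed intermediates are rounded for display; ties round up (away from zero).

planetary set (15T centre, 10T on arm, 35T internal) — Willis relation
normalise by the input: solve with ω_ring = 1, then scale by 1056 rpm
ring teeth: 15 + 2·10 = 35
15(ω_sun−ω_arm) = −35(ω_ring−ω_arm),  ω_sun = 0, ω_ring = 1
15(0−ω_arm) = −35(1−ω_arm)  ⇒  50·ω_arm = 35  ⇒  ω_arm = 7/10
scale: ω_arm = 7/10 × 1056 rpm = +739.2000 rpm

+739.2000 rpm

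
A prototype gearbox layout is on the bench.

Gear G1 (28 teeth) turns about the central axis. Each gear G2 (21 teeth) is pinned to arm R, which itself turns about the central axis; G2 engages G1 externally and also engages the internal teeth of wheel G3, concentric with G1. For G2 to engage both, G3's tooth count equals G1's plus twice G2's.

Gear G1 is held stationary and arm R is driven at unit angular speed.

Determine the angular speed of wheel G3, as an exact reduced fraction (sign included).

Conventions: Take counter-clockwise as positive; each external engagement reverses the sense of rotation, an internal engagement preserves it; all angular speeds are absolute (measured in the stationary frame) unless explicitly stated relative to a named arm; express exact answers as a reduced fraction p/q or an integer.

7/5

recognized (axles ride arm R): planetary set, 28/21/70 teeth
ring teeth: 28 + 2·21 = 70
28(ω_sun−ω_arm) = −70(ω_ring−ω_arm),  ω_sun = 0, ω_arm = 1
ω_ring = 1 − (28/70)(0−1) = 7/5
exact speed ratio = 7/5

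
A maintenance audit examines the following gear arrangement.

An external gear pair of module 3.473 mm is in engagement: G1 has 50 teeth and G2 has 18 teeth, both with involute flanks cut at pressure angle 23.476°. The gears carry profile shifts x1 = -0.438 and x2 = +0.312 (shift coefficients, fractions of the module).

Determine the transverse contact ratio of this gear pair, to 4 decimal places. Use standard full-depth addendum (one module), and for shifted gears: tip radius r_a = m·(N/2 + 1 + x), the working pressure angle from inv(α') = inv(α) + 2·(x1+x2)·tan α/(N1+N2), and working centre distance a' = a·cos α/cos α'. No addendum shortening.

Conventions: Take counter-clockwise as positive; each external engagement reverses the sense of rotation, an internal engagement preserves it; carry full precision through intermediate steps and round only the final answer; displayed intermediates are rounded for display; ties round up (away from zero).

1.4764

class = single-mesh tooth geometry [involute pair 50T × 18T, m = 3.473]
base radii: r_b1 = 79.638236, r_b2 = 28.669765
tip radii: r_a1 = 88.776826, r_a2 = 35.813576
inv(α') = inv(23.476°) + 2·(-0.438+0.312)·tan α/(50+18) = 0.02297138  ⇒  α' = 22.97526°
a' = a·cos α / cos α' = 118.0820·cos 23.476°/cos 22.97526° = 117.639970
action lengths: √(r_a1²−r_b1²) = 39.231061, √(r_a2²−r_b2²) = 21.462917
base pitch p_b = π·m·cos α = 10.007636
CR = (39.231061 + 21.462917 − 117.639970·sin 22.97526°)/10.007636 = 1.476387
contact ratio ≈ 1.4764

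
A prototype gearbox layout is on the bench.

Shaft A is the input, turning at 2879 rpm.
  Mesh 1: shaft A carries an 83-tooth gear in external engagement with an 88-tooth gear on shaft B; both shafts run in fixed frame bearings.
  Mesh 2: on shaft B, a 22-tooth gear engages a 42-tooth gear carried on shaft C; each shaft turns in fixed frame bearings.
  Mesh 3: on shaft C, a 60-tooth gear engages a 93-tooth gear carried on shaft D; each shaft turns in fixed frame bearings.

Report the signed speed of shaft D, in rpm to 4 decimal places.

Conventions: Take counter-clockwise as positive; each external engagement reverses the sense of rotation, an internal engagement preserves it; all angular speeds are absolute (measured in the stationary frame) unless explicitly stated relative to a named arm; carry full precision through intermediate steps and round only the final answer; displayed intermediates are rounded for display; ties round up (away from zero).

class = fixed-axis compound train [3 meshes; 3 ratios multiply, 3 sense flips]
mesh 1 [83T→88T]: ω = 2879.0000×83/88 = 2715.4205 rpm, sense flips to −
mesh 2 [22T→42T]: ω = 2715.4205×22/42 = 1422.3631 rpm, sense flips to +
mesh 3 [60T→93T]: ω = 1422.3631×60/93 = 917.6536 rpm, sense flips to −
signed output speed = -917.6536 rpm

-917.6536 rpm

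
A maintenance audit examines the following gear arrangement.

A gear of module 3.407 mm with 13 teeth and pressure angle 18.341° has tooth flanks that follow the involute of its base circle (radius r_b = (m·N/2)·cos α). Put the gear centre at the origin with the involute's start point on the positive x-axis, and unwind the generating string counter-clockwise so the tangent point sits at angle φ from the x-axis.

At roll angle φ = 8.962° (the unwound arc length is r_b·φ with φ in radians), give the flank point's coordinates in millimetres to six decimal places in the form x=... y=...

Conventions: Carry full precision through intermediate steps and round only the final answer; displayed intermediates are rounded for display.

class = single-mesh tooth geometry [base-circle involute, m = 3.407, 13T]
pitch radius r_p = m·N/2 = 3.407·13/2 = 22.145500
base radius r_b = r_p·cos α = 22.145500·cos 18.341° = 21.020521
roll angle φ = 8.962° = 0.15641641 rad
x = r_b·(cos φ + φ·sin φ) = 21.276095
y = r_b·(sin φ − φ·cos φ) = 0.026749

x=21.276095 y=0.026749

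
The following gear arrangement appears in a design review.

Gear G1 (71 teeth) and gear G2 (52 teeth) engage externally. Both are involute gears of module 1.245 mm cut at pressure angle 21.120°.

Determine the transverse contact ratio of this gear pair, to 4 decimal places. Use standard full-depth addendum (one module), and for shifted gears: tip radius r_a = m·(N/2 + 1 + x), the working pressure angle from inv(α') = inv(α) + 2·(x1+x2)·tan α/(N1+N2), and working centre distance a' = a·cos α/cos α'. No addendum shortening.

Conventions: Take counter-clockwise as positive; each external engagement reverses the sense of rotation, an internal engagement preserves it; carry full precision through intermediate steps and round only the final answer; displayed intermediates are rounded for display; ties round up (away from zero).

1.7248

single-mesh involute tooth geometry (71T engaging 52T at module 1.245)
base radii: r_b1 = 41.228657, r_b2 = 30.195636
tip radii: r_a1 = 45.442500, r_a2 = 33.615000
no profile shift: α' = α, a' = a
action lengths: √(r_a1²−r_b1²) = 19.110694, √(r_a2²−r_b2²) = 14.771316
base pitch p_b = π·m·cos α = 3.648553
CR = (19.110694 + 14.771316 − 76.567500·sin 21.12000°)/3.648553 = 1.724799
contact ratio ≈ 1.7248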